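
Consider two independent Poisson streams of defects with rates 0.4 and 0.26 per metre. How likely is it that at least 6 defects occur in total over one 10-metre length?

0.6453

Independent Poisson processes superpose: combined rate λ = 0.4 + 0.26 = 0.66 per metre.
Over the interval, μ = 0.66 × 10 = 6.6 (a 10-metre length = 10 metres).
P(N ≥ 6) = 1 − P(N ≤ 5) ≈ 0.6453.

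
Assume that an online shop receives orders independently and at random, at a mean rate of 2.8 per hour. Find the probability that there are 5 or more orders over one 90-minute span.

0.4102

Over the interval, μ = 2.8 × 1.5 = 4.2 (a 90-minute span = 1.5 hours).
P(N ≥ 5) = 1 − P(N ≤ 4) = 1 − Σ_{j=0}^{4} e^(−μ) μ^j/j! ≈ 0.4102.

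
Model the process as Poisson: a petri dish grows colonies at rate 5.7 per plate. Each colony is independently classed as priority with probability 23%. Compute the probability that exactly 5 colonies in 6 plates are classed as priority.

Thinning: the colonies that are classed as priority themselves form a Poisson process with rate 0.23 × 5.7 = 1.311 per plate.
Over the interval, μ = 1.311 × 6 = 7.866 (6 plates).
P(N = 5) = e^(−7.866) · 7.866^5/5! ≈ 0.0963.

0.0963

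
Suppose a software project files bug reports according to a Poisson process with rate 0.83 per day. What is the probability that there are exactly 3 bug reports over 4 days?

0.2205

Over the interval, μ = 0.83 × 4 = 3.32 (4 days).
P(N = 3) = e^(−μ) μ^3/3! = e^(−3.32) · 3.32^3/6 ≈ 0.2205.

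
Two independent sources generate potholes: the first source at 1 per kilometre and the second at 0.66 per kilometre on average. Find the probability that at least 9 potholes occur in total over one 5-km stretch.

0.4493

Independent Poisson processes superpose: combined rate λ = 1 + 0.66 = 1.66 per kilometre.
Over the interval, μ = 1.66 × 5 = 8.3 (a 5-km stretch = 5 kilometres).
P(N ≥ 9) = 1 − P(N ≤ 8) ≈ 0.4493.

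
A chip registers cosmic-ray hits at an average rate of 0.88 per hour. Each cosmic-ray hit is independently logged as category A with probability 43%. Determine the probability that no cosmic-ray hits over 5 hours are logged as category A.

Thinning: the cosmic-ray hits that are logged as category A themselves form a Poisson process with rate 0.43 × 0.88 = 0.3784 per hour.
Over the interval, μ = 0.3784 × 5 = 1.892 (5 hours).
P(N = 0) = e^(−1.892) · 1.892^0/0! ≈ 0.1508.

0.1508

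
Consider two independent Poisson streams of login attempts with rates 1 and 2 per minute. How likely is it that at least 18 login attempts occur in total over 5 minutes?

0.2511

Independent Poisson processes superpose: combined rate λ = 1 + 2 = 3 per minute.
Over the interval, μ = 3 × 5 = 15 (5 minutes).
P(N ≥ 18) = 1 − P(N ≤ 17) ≈ 0.2511.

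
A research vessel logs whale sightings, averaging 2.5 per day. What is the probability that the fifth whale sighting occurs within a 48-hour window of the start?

0.5595

Over the interval, μ = 2.5 × 2 = 5 (a 48-hour window = 2 days).
The fifth arrival falls in the interval iff at least 5 events occur there: P(S_5 ≤ t) = P(N ≥ 5) = 1 − P(N ≤ 4) ≈ 0.5595.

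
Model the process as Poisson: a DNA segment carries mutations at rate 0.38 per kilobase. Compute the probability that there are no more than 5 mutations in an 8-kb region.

0.9120

Over the interval, μ = 0.38 × 8 = 3.04 (an 8-kb region = 8 kilobases).
P(N ≤ 5) = Σ_{j=0}^{5} e^(−μ) μ^j/j! ≈ 0.9120.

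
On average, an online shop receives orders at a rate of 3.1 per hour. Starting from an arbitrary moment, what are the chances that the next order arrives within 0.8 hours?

0.9163

Inter-arrival times are exponential with rate λ = 3.1 per hour.
P(T ≤ 0.8) = 1 − e^(−λt) = 1 − e^(−3.1 × 0.8) = 1 − e^(−2.48) ≈ 0.9163.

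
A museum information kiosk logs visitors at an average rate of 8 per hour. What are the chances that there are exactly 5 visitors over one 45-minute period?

0.1606

Over the interval, μ = 8 × 0.75 = 6 (a 45-minute period = 0.75 hours).
P(N = 5) = e^(−μ) μ^5/5! = e^(−6) · 6^5/120 ≈ 0.1606.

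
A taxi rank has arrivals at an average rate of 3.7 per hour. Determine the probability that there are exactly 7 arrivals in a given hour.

0.0466

With mean μ = 3.7 per hour,
P(N = 7) = e^(−μ) μ^7/7! = e^(−3.7) · 3.7^7/5040 ≈ 0.0466.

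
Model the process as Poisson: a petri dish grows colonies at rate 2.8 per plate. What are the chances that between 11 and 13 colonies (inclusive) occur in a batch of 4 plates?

Over the interval, μ = 2.8 × 4 = 11.2 (a batch of 4 plates = 4 plates).
P(11 ≤ N ≤ 13) = Σ_{j=11}^{13} e^(−11.2) · 11.2^j/j! ≈ 0.3262.

0.3262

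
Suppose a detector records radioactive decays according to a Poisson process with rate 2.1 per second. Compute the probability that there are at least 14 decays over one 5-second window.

0.1747

Over the interval, μ = 2.1 × 5 = 10.5 (a 5-second window = 5 seconds).
P(N ≥ 14) = 1 − P(N ≤ 13) = 1 − Σ_{j=0}^{13} e^(−μ) μ^j/j! ≈ 0.1747.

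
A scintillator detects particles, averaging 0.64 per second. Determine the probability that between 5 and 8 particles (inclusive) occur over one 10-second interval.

0.5682

Over the interval, μ = 0.64 × 10 = 6.4 (a 10-second interval = 10 seconds).
P(5 ≤ N ≤ 8) = Σ_{j=5}^{8} e^(−6.4) · 6.4^j/j! ≈ 0.5682.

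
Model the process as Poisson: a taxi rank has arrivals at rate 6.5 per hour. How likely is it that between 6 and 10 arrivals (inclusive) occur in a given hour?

With mean μ = 6.5 per hour,
P(6 ≤ N ≤ 10) = Σ_{j=6}^{10} e^(−6.5) · 6.5^j/j! ≈ 0.5641.

0.5641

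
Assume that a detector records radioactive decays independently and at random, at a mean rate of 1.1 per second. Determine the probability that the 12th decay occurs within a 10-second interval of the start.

Over the interval, μ = 1.1 × 10 = 11 (a 10-second interval = 10 seconds).
The 12th arrival falls in the interval iff at least 12 events occur there: P(S_12 ≤ t) = P(N ≥ 12) = 1 − P(N ≤ 11) ≈ 0.4207.

0.4207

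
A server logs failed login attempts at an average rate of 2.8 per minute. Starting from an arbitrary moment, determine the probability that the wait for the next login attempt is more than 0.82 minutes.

0.1007

The wait for the next event is exponential with rate λ = 2.8 per minute.
P(T > 0.82) = e^(−λt) = e^(−2.8 × 0.82) = e^(−2.296) ≈ 0.1007.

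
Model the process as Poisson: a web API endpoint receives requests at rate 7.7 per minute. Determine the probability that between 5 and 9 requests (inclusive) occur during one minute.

0.6349

With mean μ = 7.7 per minute,
P(5 ≤ N ≤ 9) = Σ_{j=5}^{9} e^(−7.7) · 7.7^j/j! ≈ 0.6349.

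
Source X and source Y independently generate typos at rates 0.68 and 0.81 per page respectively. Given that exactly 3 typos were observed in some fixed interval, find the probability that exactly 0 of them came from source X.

Given the total, each event is independently from source X with probability p = λ_X/(λ_X+λ_Y) = 0.68/1.49 ≈ 0.4564.
So K ~ Binomial(3, 0.68/1.49): P(K = 0) = C(3,0) · (0.68/1.49)^0 · (0.81/1.49)^3 ≈ 0.1607.

0.1607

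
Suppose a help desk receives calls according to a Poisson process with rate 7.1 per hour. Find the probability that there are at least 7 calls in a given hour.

With mean μ = 7.1 per hour,
P(N ≥ 7) = 1 − P(N ≤ 6) = 1 − Σ_{j=0}^{6} e^(−μ) μ^j/j! ≈ 0.5651.

0.5651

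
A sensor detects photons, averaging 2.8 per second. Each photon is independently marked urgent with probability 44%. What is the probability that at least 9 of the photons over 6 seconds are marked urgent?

0.3233

Thinning: the photons that are marked urgent themselves form a Poisson process with rate 0.44 × 2.8 = 1.232 per second.
Over the interval, μ = 1.232 × 6 = 7.392 (6 seconds).
P(N ≥ 9) = 1 − P(N ≤ 8) ≈ 0.3233.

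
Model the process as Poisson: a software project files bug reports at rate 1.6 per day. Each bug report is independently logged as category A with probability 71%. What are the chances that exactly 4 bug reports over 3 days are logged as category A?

0.1861

Thinning: the bug reports that are logged as category A themselves form a Poisson process with rate 0.71 × 1.6 = 1.136 per day.
Over the interval, μ = 1.136 × 3 = 3.408 (3 days).
P(N = 4) = e^(−3.408) · 3.408^4/4! ≈ 0.1861.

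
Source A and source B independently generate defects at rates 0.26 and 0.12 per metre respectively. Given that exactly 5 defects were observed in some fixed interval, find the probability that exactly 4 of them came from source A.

Given the total, each event is independently from source A with probability p = λ_A/(λ_A+λ_B) = 0.26/0.38 ≈ 0.6842.
So K ~ Binomial(5, 0.26/0.38): P(K = 4) = C(5,4) · (0.26/0.38)^4 · (0.12/0.38)^1 ≈ 0.3460.

0.3460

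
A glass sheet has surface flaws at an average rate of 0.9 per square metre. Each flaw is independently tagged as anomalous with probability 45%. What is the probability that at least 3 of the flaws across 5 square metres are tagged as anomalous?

0.3301

Thinning: the flaws that are tagged as anomalous themselves form a Poisson process with rate 0.45 × 0.9 = 0.405 per square metre.
Over the interval, μ = 0.405 × 5 = 2.025 (5 square metres).
P(N ≥ 3) = 1 − P(N ≤ 2) ≈ 0.3301.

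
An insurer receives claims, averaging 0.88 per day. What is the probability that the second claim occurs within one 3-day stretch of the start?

0.7402

Over the interval, μ = 0.88 × 3 = 2.64 (a 3-day stretch = 3 days).
The second arrival falls in the interval iff at least 2 events occur there: P(S_2 ≤ t) = P(N ≥ 2) = 1 − P(N ≤ 1) ≈ 0.7402.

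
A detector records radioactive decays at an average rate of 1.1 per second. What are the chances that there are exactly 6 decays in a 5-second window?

Over the interval, μ = 1.1 × 5 = 5.5 (a 5-second window = 5 seconds).
P(N = 6) = e^(−μ) μ^6/6! = e^(−5.5) · 5.5^6/720 ≈ 0.1571.

0.1571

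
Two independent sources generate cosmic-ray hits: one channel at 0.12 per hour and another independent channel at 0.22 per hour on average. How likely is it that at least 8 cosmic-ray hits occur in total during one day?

0.5691

Independent Poisson processes superpose: combined rate λ = 0.12 + 0.22 = 0.34 per hour.
Over the interval, μ = 0.34 × 24 = 8.16 (a day = 24 hours).
P(N ≥ 8) = 1 − P(N ≤ 7) ≈ 0.5691.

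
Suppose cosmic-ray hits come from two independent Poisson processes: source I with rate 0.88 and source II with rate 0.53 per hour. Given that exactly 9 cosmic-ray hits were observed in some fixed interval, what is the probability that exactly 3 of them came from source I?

Given the total, each event is independently from source I with probability p = λ_I/(λ_I+λ_II) = 0.88/1.41 ≈ 0.6241.
So K ~ Binomial(9, 0.88/1.41): P(K = 3) = C(9,3) · (0.88/1.41)^3 · (0.53/1.41)^6 ≈ 0.0576.

0.0576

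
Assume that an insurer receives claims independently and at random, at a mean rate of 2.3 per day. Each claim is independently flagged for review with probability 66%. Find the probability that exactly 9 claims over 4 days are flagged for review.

Thinning: the claims that are flagged for review themselves form a Poisson process with rate 0.66 × 2.3 = 1.518 per day.
Over the interval, μ = 1.518 × 4 = 6.072 (4 days).
P(N = 9) = e^(−6.072) · 6.072^9/9! ≈ 0.0713.

0.0713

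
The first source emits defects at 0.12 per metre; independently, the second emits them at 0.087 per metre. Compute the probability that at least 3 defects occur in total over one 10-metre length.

Independent Poisson processes superpose: combined rate λ = 0.12 + 0.087 = 0.207 per metre.
Over the interval, μ = 0.207 × 10 = 2.07 (a 10-metre length = 10 metres).
P(N ≥ 3) = 1 − P(N ≤ 2) ≈ 0.3423.

0.3423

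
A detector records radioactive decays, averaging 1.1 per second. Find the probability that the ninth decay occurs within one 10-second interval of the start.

Over the interval, μ = 1.1 × 10 = 11 (a 10-second interval = 10 seconds).
The ninth arrival falls in the interval iff at least 9 events occur there: P(S_9 ≤ t) = P(N ≥ 9) = 1 − P(N ≤ 8) ≈ 0.7680.

0.7680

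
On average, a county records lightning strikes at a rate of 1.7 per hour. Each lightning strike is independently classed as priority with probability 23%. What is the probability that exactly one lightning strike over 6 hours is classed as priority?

Thinning: the lightning strikes that are classed as priority themselves form a Poisson process with rate 0.23 × 1.7 = 0.391 per hour.
Over the interval, μ = 0.391 × 6 = 2.346 (6 hours).
P(N = 1) = e^(−2.346) · 2.346^1/1! ≈ 0.2246.

0.2246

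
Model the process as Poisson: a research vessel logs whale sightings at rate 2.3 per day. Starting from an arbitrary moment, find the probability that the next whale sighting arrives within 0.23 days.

0.4108

Inter-arrival times are exponential with rate λ = 2.3 per day.
P(T ≤ 0.23) = 1 − e^(−λt) = 1 − e^(−2.3 × 0.23) = 1 − e^(−0.529) ≈ 0.4108.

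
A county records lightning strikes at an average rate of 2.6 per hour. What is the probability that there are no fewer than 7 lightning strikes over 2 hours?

Over the interval, μ = 2.6 × 2 = 5.2 (2 hours).
P(N ≥ 7) = 1 − P(N ≤ 6) = 1 − Σ_{j=0}^{6} e^(−μ) μ^j/j! ≈ 0.2676.

0.2676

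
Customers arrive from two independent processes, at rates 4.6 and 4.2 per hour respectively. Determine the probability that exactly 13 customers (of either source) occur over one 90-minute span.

0.1098

Independent Poisson processes superpose: combined rate λ = 4.6 + 4.2 = 8.8 per hour.
Over the interval, μ = 8.8 × 1.5 = 13.2 (a 90-minute span = 1.5 hours).
P(N = 13) = e^(−13.2) · 13.2^13/13! ≈ 0.1098.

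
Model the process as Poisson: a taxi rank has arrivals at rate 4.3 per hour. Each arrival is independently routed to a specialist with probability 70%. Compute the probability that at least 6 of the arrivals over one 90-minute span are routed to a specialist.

Thinning: the arrivals that are routed to a specialist themselves form a Poisson process with rate 0.7 × 4.3 = 3.01 per hour.
Over the interval, μ = 3.01 × 1.5 = 4.515 (a 90-minute span = 1.5 hours).
P(N ≥ 6) = 1 − P(N ≤ 5) ≈ 0.2996.

0.2996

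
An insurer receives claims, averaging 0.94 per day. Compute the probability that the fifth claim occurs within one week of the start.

0.7851

Over the interval, μ = 0.94 × 7 = 6.58 (a week = 7 days).
The fifth arrival falls in the interval iff at least 5 events occur there: P(S_5 ≤ t) = P(N ≥ 5) = 1 − P(N ≤ 4) ≈ 0.7851.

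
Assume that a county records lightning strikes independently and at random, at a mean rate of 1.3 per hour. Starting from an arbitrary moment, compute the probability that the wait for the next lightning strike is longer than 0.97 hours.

0.2834

The wait for the next event is exponential with rate λ = 1.3 per hour.
P(T > 0.97) = e^(−λt) = e^(−1.3 × 0.97) = e^(−1.261) ≈ 0.2834.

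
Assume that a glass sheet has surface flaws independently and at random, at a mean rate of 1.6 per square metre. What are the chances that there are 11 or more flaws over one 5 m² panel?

0.1841

Over the interval, μ = 1.6 × 5 = 8 (a 5 m² panel = 5 square metres).
P(N ≥ 11) = 1 − P(N ≤ 10) = 1 − Σ_{j=0}^{10} e^(−μ) μ^j/j! ≈ 0.1841.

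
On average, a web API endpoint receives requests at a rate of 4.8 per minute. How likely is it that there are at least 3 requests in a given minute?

With mean μ = 4.8 per minute,
P(N ≥ 3) = 1 − P(N ≤ 2) = 1 − Σ_{j=0}^{2} e^(−μ) μ^j/j! ≈ 0.8575.

0.8575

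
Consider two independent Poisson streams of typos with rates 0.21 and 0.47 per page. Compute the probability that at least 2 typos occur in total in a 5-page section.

Independent Poisson processes superpose: combined rate λ = 0.21 + 0.47 = 0.68 per page.
Over the interval, μ = 0.68 × 5 = 3.4 (a 5-page section = 5 pages).
P(N ≥ 2) = 1 − P(N ≤ 1) ≈ 0.8532.

0.8532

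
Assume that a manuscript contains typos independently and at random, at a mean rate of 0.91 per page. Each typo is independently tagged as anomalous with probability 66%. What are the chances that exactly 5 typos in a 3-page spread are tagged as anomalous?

Thinning: the typos that are tagged as anomalous themselves form a Poisson process with rate 0.66 × 0.91 = 0.6006 per page.
Over the interval, μ = 0.6006 × 3 = 1.8018 (a 3-page spread = 3 pages).
P(N = 5) = e^(−1.8018) · 1.8018^5/5! ≈ 0.0261.

0.0261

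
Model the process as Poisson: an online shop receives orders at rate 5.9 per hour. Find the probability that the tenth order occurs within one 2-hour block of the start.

0.7397

Over the interval, μ = 5.9 × 2 = 11.8 (a 2-hour block = 2 hours).
The tenth arrival falls in the interval iff at least 10 events occur there: P(S_10 ≤ t) = P(N ≥ 10) = 1 − P(N ≤ 9) ≈ 0.7397.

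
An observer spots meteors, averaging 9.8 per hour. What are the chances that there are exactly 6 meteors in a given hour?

With mean μ = 9.8 per hour,
P(N = 6) = e^(−μ) μ^6/6! = e^(−9.8) · 9.8^6/720 ≈ 0.0682.

0.0682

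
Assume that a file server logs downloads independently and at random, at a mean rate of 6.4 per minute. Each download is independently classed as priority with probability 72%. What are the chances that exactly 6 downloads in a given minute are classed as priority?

0.1326

Thinning: the downloads that are classed as priority themselves form a Poisson process with rate 0.72 × 6.4 = 4.608 per minute.
So μ = 4.608.
P(N = 6) = e^(−4.608) · 4.608^6/6! ≈ 0.1326.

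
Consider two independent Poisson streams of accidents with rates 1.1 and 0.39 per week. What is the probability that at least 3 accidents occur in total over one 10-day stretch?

Independent Poisson processes superpose: combined rate λ = 1.1 + 0.39 = 1.49 per week.
Over the interval, μ = 1.49 × 10/7 ≈ 2.12857 (a 10-day stretch = 10/7 weeks).
P(N ≥ 3) = 1 − P(N ≤ 2) ≈ 0.3581.

0.3581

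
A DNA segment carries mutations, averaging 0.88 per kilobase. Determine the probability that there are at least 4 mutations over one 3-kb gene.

0.2727

Over the interval, μ = 0.88 × 3 = 2.64 (a 3-kb gene = 3 kilobases).
P(N ≥ 4) = 1 − P(N ≤ 3) = 1 − Σ_{j=0}^{3} e^(−μ) μ^j/j! ≈ 0.2727.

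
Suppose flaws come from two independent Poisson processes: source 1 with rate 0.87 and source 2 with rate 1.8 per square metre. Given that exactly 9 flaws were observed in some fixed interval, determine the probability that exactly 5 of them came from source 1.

Given the total, each event is independently from source 1 with probability p = λ_1/(λ_1+λ_2) = 0.87/2.67 ≈ 0.3258.
So K ~ Binomial(9, 0.87/2.67): P(K = 5) = C(9,5) · (0.87/2.67)^5 · (1.8/2.67)^4 ≈ 0.0956.

0.0956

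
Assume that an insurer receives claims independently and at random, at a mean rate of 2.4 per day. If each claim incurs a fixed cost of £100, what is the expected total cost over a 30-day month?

E[N] = 2.4 × 30 = 72 (a 30-day month = 30 days); E[cost] = 72 × £100 = £7200.

£7200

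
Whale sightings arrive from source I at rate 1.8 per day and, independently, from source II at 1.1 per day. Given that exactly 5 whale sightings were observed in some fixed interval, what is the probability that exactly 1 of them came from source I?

0.0642

Given the total, each event is independently from source I with probability p = λ_I/(λ_I+λ_II) = 1.8/2.9 ≈ 0.6207.
So K ~ Binomial(5, 1.8/2.9): P(K = 1) = C(5,1) · (1.8/2.9)^1 · (1.1/2.9)^4 ≈ 0.0642.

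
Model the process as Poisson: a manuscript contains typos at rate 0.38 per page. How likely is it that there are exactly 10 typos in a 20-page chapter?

0.0887

Over the interval, μ = 0.38 × 20 = 7.6 (a 20-page chapter = 20 pages).
P(N = 10) = e^(−μ) μ^10/10! = e^(−7.6) · 7.6^10/3628800 ≈ 0.0887.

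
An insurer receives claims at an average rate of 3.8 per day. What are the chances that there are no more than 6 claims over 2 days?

Over the interval, μ = 3.8 × 2 = 7.6 (2 days).
P(N ≤ 6) = Σ_{j=0}^{6} e^(−μ) μ^j/j! ≈ 0.3646.

0.3646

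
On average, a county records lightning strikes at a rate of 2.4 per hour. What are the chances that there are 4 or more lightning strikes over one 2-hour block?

Over the interval, μ = 2.4 × 2 = 4.8 (a 2-hour block = 2 hours).
P(N ≥ 4) = 1 − P(N ≤ 3) = 1 − Σ_{j=0}^{3} e^(−μ) μ^j/j! ≈ 0.7058.

0.7058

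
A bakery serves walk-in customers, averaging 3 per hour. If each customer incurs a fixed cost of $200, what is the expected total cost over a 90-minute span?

E[N] = 3 × 1.5 = 4.5 (a 90-minute span = 1.5 hours); E[cost] = 4.5 × $200 = $900.

$900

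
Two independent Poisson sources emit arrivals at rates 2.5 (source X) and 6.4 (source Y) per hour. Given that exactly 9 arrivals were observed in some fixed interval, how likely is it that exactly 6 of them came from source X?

Given the total, each event is independently from source X with probability p = λ_X/(λ_X+λ_Y) = 2.5/8.9 ≈ 0.2809.
So K ~ Binomial(9, 2.5/8.9): P(K = 6) = C(9,6) · (2.5/8.9)^6 · (6.4/8.9)^3 ≈ 0.0153.

0.0153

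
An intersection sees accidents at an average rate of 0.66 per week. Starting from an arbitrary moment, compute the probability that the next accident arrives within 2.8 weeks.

0.8424

Inter-arrival times are exponential with rate λ = 0.66 per week.
P(T ≤ 2.8) = 1 − e^(−λt) = 1 − e^(−0.66 × 2.8) = 1 − e^(−1.848) ≈ 0.8424.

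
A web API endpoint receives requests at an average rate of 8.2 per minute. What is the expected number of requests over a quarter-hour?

E[N] = λt = 8.2 × 15 = 123 (a quarter-hour = 15 minutes).

123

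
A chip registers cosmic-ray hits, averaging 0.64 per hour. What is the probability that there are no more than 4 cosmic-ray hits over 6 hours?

0.6601

Over the interval, μ = 0.64 × 6 = 3.84 (6 hours).
P(N ≤ 4) = Σ_{j=0}^{4} e^(−μ) μ^j/j! ≈ 0.6601.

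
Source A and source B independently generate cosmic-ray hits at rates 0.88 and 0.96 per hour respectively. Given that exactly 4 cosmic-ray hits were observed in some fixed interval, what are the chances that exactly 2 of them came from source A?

Given the total, each event is independently from source A with probability p = λ_A/(λ_A+λ_B) = 0.88/1.84 ≈ 0.4783.
So K ~ Binomial(4, 0.88/1.84): P(K = 2) = C(4,2) · (0.88/1.84)^2 · (0.96/1.84)^2 ≈ 0.3736.

0.3736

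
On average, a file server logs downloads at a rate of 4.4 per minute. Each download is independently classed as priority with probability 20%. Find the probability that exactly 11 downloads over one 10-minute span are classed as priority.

Thinning: the downloads that are classed as priority themselves form a Poisson process with rate 0.2 × 4.4 = 0.88 per minute.
Over the interval, μ = 0.88 × 10 = 8.8 (a 10-minute span = 10 minutes).
P(N = 11) = e^(−8.8) · 8.8^11/11! ≈ 0.0925.

0.0925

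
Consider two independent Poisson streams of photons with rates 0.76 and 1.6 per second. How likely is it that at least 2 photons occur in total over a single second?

Independent Poisson processes superpose: combined rate λ = 0.76 + 1.6 = 2.36 per second.
So μ = 2.36.
P(N ≥ 2) = 1 − P(N ≤ 1) ≈ 0.6827.

0.6827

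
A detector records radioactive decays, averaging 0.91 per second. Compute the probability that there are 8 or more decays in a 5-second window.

0.0908

Over the interval, μ = 0.91 × 5 = 4.55 (a 5-second window = 5 seconds).
P(N ≥ 8) = 1 − P(N ≤ 7) = 1 − Σ_{j=0}^{7} e^(−μ) μ^j/j! ≈ 0.0908.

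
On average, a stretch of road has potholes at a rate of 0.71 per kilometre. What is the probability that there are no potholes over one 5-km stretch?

Over the interval, μ = 0.71 × 5 = 3.55 (a 5-km stretch = 5 kilometres).
P(N = 0) = e^(−μ) μ^0/0! = e^(−3.55) · 3.55^0/1 ≈ 0.0287.

0.0287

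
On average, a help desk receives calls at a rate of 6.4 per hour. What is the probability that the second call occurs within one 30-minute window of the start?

0.8288

Over the interval, μ = 6.4 × 0.5 = 3.2 (a 30-minute window = 0.5 hours).
The second arrival falls in the interval iff at least 2 events occur there: P(S_2 ≤ t) = P(N ≥ 2) = 1 − P(N ≤ 1) ≈ 0.8288.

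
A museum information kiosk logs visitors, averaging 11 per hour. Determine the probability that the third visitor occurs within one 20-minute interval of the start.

Over the interval, μ = 11 × 1/3 ≈ 3.66667 (a 20-minute interval = 1/3 hours).
The third arrival falls in the interval iff at least 3 events occur there: P(S_3 ≤ t) = P(N ≥ 3) = 1 − P(N ≤ 2) ≈ 0.7089.

0.7089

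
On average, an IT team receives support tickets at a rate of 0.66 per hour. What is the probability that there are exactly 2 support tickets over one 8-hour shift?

Over the interval, μ = 0.66 × 8 = 5.28 (an 8-hour shift = 8 hours).
P(N = 2) = e^(−μ) μ^2/2! = e^(−5.28) · 5.28^2/2 ≈ 0.0710.

0.0710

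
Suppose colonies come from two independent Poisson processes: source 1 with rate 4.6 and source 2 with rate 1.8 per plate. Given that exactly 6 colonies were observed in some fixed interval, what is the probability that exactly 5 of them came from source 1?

0.3237

Given the total, each event is independently from source 1 with probability p = λ_1/(λ_1+λ_2) = 4.6/6.4 ≈ 0.7188.
So K ~ Binomial(6, 4.6/6.4): P(K = 5) = C(6,5) · (4.6/6.4)^5 · (1.8/6.4)^1 ≈ 0.3237.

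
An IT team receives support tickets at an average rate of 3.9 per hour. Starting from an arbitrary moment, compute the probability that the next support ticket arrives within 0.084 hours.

0.2793

Inter-arrival times are exponential with rate λ = 3.9 per hour.
P(T ≤ 0.084) = 1 − e^(−λt) = 1 − e^(−3.9 × 0.084) = 1 − e^(−0.3276) ≈ 0.2793.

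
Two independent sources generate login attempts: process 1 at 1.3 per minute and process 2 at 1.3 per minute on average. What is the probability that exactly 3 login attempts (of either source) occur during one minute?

0.2176

Independent Poisson processes superpose: combined rate λ = 1.3 + 1.3 = 2.6 per minute.
So μ = 2.6.
P(N = 3) = e^(−2.6) · 2.6^3/3! ≈ 0.2176.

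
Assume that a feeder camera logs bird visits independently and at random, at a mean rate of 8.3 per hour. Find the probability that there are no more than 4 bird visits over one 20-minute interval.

0.8528

Over the interval, μ = 8.3 × 1/3 ≈ 2.76667 (a 20-minute interval = 1/3 hours).
P(N ≤ 4) = Σ_{j=0}^{4} e^(−μ) μ^j/j! ≈ 0.8528.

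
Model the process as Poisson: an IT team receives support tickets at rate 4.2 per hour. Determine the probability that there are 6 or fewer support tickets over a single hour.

With mean μ = 4.2 per hour,
P(N ≤ 6) = Σ_{j=0}^{6} e^(−μ) μ^j/j! ≈ 0.8675.

0.8675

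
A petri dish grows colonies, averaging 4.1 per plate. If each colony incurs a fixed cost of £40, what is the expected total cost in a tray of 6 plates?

E[N] = 4.1 × 6 = 24.6 (a tray of 6 plates = 6 plates); E[cost] = 24.6 × £40 = £984.

£984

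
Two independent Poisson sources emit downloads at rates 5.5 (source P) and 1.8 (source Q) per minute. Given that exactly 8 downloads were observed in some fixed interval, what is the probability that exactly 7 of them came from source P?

Given the total, each event is independently from source P with probability p = λ_P/(λ_P+λ_Q) = 5.5/7.3 ≈ 0.7534.
So K ~ Binomial(8, 5.5/7.3): P(K = 7) = C(8,7) · (5.5/7.3)^7 · (1.8/7.3)^1 ≈ 0.2718.

0.2718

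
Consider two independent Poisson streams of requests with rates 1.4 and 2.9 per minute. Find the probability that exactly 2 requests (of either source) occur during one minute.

0.1254

Independent Poisson processes superpose: combined rate λ = 1.4 + 2.9 = 4.3 per minute.
So μ = 4.3.
P(N = 2) = e^(−4.3) · 4.3^2/2! ≈ 0.1254.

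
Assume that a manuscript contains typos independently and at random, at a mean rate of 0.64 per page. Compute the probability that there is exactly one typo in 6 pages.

0.0825

Over the interval, μ = 0.64 × 6 = 3.84 (6 pages).
P(N = 1) = e^(−μ) μ^1/1! = e^(−3.84) · 3.84^1/1 ≈ 0.0825.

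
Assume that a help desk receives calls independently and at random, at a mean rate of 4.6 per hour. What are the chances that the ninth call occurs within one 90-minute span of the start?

Over the interval, μ = 4.6 × 1.5 = 6.9 (a 90-minute span = 1.5 hours).
The ninth arrival falls in the interval iff at least 9 events occur there: P(S_9 ≤ t) = P(N ≥ 9) = 1 − P(N ≤ 8) ≈ 0.2580.

0.2580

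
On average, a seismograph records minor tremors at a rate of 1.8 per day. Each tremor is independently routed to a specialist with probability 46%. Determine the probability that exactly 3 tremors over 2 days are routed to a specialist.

0.1445

Thinning: the tremors that are routed to a specialist themselves form a Poisson process with rate 0.46 × 1.8 = 0.828 per day.
Over the interval, μ = 0.828 × 2 = 1.656 (2 days).
P(N = 3) = e^(−1.656) · 1.656^3/3! ≈ 0.1445.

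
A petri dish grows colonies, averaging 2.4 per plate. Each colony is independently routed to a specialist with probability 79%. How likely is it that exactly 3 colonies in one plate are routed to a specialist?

Thinning: the colonies that are routed to a specialist themselves form a Poisson process with rate 0.79 × 2.4 = 1.896 per plate.
So μ = 1.896.
P(N = 3) = e^(−1.896) · 1.896^3/3! ≈ 0.1706.

0.1706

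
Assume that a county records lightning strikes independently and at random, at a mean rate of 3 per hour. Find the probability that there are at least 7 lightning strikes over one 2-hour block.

0.3937

Over the interval, μ = 3 × 2 = 6 (a 2-hour block = 2 hours).
P(N ≥ 7) = 1 − P(N ≤ 6) = 1 − Σ_{j=0}^{6} e^(−μ) μ^j/j! ≈ 0.3937.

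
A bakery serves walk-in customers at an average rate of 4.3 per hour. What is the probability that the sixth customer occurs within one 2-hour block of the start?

Over the interval, μ = 4.3 × 2 = 8.6 (a 2-hour block = 2 hours).
The sixth arrival falls in the interval iff at least 6 events occur there: P(S_6 ≤ t) = P(N ≥ 6) = 1 − P(N ≤ 5) ≈ 0.8578.

0.8578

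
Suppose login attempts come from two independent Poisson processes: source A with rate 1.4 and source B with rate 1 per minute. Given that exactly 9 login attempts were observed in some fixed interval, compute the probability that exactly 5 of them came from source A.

Given the total, each event is independently from source A with probability p = λ_A/(λ_A+λ_B) = 1.4/2.4 ≈ 0.5833.
So K ~ Binomial(9, 1.4/2.4): P(K = 5) = C(9,5) · (1.4/2.4)^5 · (1/2.4)^4 ≈ 0.2565.

0.2565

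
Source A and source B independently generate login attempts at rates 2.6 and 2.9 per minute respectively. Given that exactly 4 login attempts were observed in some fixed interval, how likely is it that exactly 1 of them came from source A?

0.2772

Given the total, each event is independently from source A with probability p = λ_A/(λ_A+λ_B) = 2.6/5.5 ≈ 0.4727.
So K ~ Binomial(4, 2.6/5.5): P(K = 1) = C(4,1) · (2.6/5.5)^1 · (2.9/5.5)^3 ≈ 0.2772.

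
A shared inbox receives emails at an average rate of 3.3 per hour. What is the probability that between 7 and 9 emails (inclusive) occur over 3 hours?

0.3339

Over the interval, μ = 3.3 × 3 = 9.9 (3 hours).
P(7 ≤ N ≤ 9) = Σ_{j=7}^{9} e^(−9.9) · 9.9^j/j! ≈ 0.3339.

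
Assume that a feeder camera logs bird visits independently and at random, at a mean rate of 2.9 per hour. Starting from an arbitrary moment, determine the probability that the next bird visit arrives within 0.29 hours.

Inter-arrival times are exponential with rate λ = 2.9 per hour.
P(T ≤ 0.29) = 1 − e^(−λt) = 1 − e^(−2.9 × 0.29) = 1 − e^(−0.841) ≈ 0.5687.

0.5687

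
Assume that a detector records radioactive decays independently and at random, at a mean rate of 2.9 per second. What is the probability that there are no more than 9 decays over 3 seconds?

0.6269

Over the interval, μ = 2.9 × 3 = 8.7 (3 seconds).
P(N ≤ 9) = Σ_{j=0}^{9} e^(−μ) μ^j/j! ≈ 0.6269.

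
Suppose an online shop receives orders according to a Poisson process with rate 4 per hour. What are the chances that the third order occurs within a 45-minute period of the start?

0.5768

Over the interval, μ = 4 × 0.75 = 3 (a 45-minute period = 0.75 hours).
The third arrival falls in the interval iff at least 3 events occur there: P(S_3 ≤ t) = P(N ≥ 3) = 1 − P(N ≤ 2) ≈ 0.5768.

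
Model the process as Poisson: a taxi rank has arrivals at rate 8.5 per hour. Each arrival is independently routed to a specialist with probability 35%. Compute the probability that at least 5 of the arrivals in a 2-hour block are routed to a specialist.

0.7082

Thinning: the arrivals that are routed to a specialist themselves form a Poisson process with rate 0.35 × 8.5 = 2.975 per hour.
Over the interval, μ = 2.975 × 2 = 5.95 (a 2-hour block = 2 hours).
P(N ≥ 5) = 1 − P(N ≤ 4) ≈ 0.7082.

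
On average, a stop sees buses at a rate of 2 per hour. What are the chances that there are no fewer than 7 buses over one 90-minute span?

Over the interval, μ = 2 × 1.5 = 3 (a 90-minute span = 1.5 hours).
P(N ≥ 7) = 1 − P(N ≤ 6) = 1 − Σ_{j=0}^{6} e^(−μ) μ^j/j! ≈ 0.0335.

0.0335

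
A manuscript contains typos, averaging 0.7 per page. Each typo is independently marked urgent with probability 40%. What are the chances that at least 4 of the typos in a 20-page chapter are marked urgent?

Thinning: the typos that are marked urgent themselves form a Poisson process with rate 0.4 × 0.7 = 0.28 per page.
Over the interval, μ = 0.28 × 20 = 5.6 (a 20-page chapter = 20 pages).
P(N ≥ 4) = 1 − P(N ≤ 3) ≈ 0.8094.

0.8094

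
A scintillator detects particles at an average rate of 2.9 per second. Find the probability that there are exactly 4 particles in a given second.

With mean μ = 2.9 per second,
P(N = 4) = e^(−μ) μ^4/4! = e^(−2.9) · 2.9^4/24 ≈ 0.1622.

0.1622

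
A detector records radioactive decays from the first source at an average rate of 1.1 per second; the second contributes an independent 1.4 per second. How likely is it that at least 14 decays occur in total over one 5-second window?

0.3722

Independent Poisson processes superpose: combined rate λ = 1.1 + 1.4 = 2.5 per second.
Over the interval, μ = 2.5 × 5 = 12.5 (a 5-second window = 5 seconds).
P(N ≥ 14) = 1 − P(N ≤ 13) ≈ 0.3722.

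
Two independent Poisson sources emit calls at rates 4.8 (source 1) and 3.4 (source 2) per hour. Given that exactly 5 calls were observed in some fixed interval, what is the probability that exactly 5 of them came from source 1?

0.0687

Given the total, each event is independently from source 1 with probability p = λ_1/(λ_1+λ_2) = 4.8/8.2 ≈ 0.5854.
So K ~ Binomial(5, 4.8/8.2): P(K = 5) = C(5,5) · (4.8/8.2)^5 · (3.4/8.2)^0 ≈ 0.0687.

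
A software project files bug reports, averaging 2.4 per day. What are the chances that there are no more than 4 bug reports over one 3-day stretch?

0.1555

Over the interval, μ = 2.4 × 3 = 7.2 (a 3-day stretch = 3 days).
P(N ≤ 4) = Σ_{j=0}^{4} e^(−μ) μ^j/j! ≈ 0.1555.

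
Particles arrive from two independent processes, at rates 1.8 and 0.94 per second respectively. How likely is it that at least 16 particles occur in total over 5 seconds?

0.3013

Independent Poisson processes superpose: combined rate λ = 1.8 + 0.94 = 2.74 per second.
Over the interval, μ = 2.74 × 5 = 13.7 (5 seconds).
P(N ≥ 16) = 1 − P(N ≤ 15) ≈ 0.3013.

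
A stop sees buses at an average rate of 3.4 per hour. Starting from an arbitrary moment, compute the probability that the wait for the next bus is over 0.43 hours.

0.2318

The wait for the next event is exponential with rate λ = 3.4 per hour.
P(T > 0.43) = e^(−λt) = e^(−3.4 × 0.43) = e^(−1.462) ≈ 0.2318.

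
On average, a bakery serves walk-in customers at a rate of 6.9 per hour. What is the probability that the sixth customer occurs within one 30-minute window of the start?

Over the interval, μ = 6.9 × 0.5 = 3.45 (a 30-minute window = 0.5 hours).
The sixth arrival falls in the interval iff at least 6 events occur there: P(S_6 ≤ t) = P(N ≥ 6) = 1 − P(N ≤ 5) ≈ 0.1358.

0.1358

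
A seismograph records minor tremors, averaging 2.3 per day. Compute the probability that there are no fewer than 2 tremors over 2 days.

0.9437

Over the interval, μ = 2.3 × 2 = 4.6 (2 days).
P(N ≥ 2) = 1 − P(N ≤ 1) = 1 − Σ_{j=0}^{1} e^(−μ) μ^j/j! ≈ 0.9437.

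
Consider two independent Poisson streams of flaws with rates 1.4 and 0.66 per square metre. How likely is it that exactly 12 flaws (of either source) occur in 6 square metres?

0.1138

Independent Poisson processes superpose: combined rate λ = 1.4 + 0.66 = 2.06 per square metre.
Over the interval, μ = 2.06 × 6 = 12.36 (6 square metres).
P(N = 12) = e^(−12.36) · 12.36^12/12! ≈ 0.1138.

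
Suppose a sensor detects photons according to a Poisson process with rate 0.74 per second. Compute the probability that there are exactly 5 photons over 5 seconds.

Over the interval, μ = 0.74 × 5 = 3.7 (5 seconds).
P(N = 5) = e^(−μ) μ^5/5! = e^(−3.7) · 3.7^5/120 ≈ 0.1429.

0.1429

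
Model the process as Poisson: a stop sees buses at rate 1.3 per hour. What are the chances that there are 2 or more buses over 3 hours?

0.9008

Over the interval, μ = 1.3 × 3 = 3.9 (3 hours).
P(N ≥ 2) = 1 − P(N ≤ 1) = 1 − Σ_{j=0}^{1} e^(−μ) μ^j/j! ≈ 0.9008.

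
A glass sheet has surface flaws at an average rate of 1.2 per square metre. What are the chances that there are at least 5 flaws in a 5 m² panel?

Over the interval, μ = 1.2 × 5 = 6 (a 5 m² panel = 5 square metres).
P(N ≥ 5) = 1 − P(N ≤ 4) = 1 − Σ_{j=0}^{4} e^(−μ) μ^j/j! ≈ 0.7149.

0.7149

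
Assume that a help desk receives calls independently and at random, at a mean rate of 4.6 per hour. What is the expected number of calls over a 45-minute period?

E[N] = λt = 4.6 × 0.75 = 3.45 (a 45-minute period = 0.75 hours).

3.45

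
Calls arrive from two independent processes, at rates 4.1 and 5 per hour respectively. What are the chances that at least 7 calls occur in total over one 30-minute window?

0.1754

Independent Poisson processes superpose: combined rate λ = 4.1 + 5 = 9.1 per hour.
Over the interval, μ = 9.1 × 0.5 = 4.55 (a 30-minute window = 0.5 hours).
P(N ≥ 7) = 1 − P(N ≤ 6) ≈ 0.1754.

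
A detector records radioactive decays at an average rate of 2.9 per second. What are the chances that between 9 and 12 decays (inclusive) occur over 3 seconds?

0.4007

Over the interval, μ = 2.9 × 3 = 8.7 (3 seconds).
P(9 ≤ N ≤ 12) = Σ_{j=9}^{12} e^(−8.7) · 8.7^j/j! ≈ 0.4007.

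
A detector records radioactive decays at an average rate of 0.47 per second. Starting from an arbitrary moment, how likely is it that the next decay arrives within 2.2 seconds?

Inter-arrival times are exponential with rate λ = 0.47 per second.
P(T ≤ 2.2) = 1 − e^(−λt) = 1 − e^(−0.47 × 2.2) = 1 − e^(−1.034) ≈ 0.6444.

0.6444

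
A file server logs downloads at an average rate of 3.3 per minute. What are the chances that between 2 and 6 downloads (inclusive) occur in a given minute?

0.7904

With mean μ = 3.3 per minute,
P(2 ≤ N ≤ 6) = Σ_{j=2}^{6} e^(−3.3) · 3.3^j/j! ≈ 0.7904.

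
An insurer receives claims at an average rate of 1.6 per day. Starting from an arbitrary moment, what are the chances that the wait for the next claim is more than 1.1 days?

0.1720

The wait for the next event is exponential with rate λ = 1.6 per day.
P(T > 1.1) = e^(−λt) = e^(−1.6 × 1.1) = e^(−1.76) ≈ 0.1720.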